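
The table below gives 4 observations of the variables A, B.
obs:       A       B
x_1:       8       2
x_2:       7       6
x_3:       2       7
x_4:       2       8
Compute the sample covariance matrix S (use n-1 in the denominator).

Step 1 — column means:
  mean(A) = (8 + 7 + 2 + 2) / 4 = 19/4 = 4.75
  mean(B) = (2 + 6 + 7 + 8) / 4 = 23/4 = 5.75

Step 2 — sample covariance S[i,j] = (1/(n-1)) · Σ_k (x_{k,i} - mean_i) · (x_{k,j} - mean_j), with n-1 = 3.
  S[A,A] = ((3.25)·(3.25) + (2.25)·(2.25) + (-2.75)·(-2.75) + (-2.75)·(-2.75)) / 3 = 30.75/3 = 10.25
  S[A,B] = ((3.25)·(-3.75) + (2.25)·(0.25) + (-2.75)·(1.25) + (-2.75)·(2.25)) / 3 = -21.25/3 = -7.0833
  S[B,B] = ((-3.75)·(-3.75) + (0.25)·(0.25) + (1.25)·(1.25) + (2.25)·(2.25)) / 3 = 20.75/3 = 6.9167

S is symmetric (S[j,i] = S[i,j]). Assembling:

S = [[10.25, -7.0833],
 [-7.0833, 6.9167]]


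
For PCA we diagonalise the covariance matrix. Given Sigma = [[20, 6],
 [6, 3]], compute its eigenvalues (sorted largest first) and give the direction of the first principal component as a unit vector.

Step 1 — characteristic polynomial of 2×2 Sigma:
  det(Sigma - λI) = λ² - trace · λ + det = 0.
  trace = 20 + 3 = 23, det = 20·3 - (6)² = 24.
Step 2 — discriminant:
  Δ = trace² - 4·det = 529 - 96 = 433.
Step 3 — eigenvalues:
  λ = (trace ± √Δ)/2 = (23 ± 20.8087)/2,
  λ_1 = 21.9043,  λ_2 = 1.0957.

Step 4 — unit eigenvector for λ_1: solve (Sigma - λ_1 I)v = 0. First row:
  (20 - 21.9043)·v_x + (6)·v_y = 0, i.e. (-1.9043)·v_x + (6)·v_y = 0,
  so v ∝ (b, λ_1 - a) = (6, 1.9043) = u.
  ||u|| = √((6)² + (1.9043)²) = √(39.6265) ≈ 6.295,
  v_1 = u/||u|| ≈ (0.9531, 0.3025) (||v_1|| = 1).

λ_1 = 21.9043,  λ_2 = 1.0957;  v_1 ≈ (0.9531, 0.3025)


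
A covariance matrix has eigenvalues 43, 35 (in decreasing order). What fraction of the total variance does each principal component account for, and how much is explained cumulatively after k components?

Step 1 — total variance = trace(Sigma) = Σ λ_i = 43 + 35 = 78.

Step 2 — fraction explained by component i = λ_i / Σ λ:
  PC1: 43/78 = 0.5513
  PC2: 35/78 = 0.4487

Step 3 — cumulative fraction after k components = (λ_1 + ... + λ_k) / Σ λ:
  k = 1: 43/78 = 0.5513
  k = 2: (43 + 35)/78 = 78/78 = 1

Summary (fraction, with percent):

explained: PC1 0.5513 (55.13%), PC2 0.4487 (44.87%);  cumulative: 0.5513, 1


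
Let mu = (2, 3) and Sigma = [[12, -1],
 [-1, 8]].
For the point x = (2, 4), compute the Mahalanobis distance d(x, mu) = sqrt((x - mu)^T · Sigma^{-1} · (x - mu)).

Step 1 — centre the observation: (x - mu) = (0, 1).

Step 2 — invert Sigma. det(Sigma) = 12·8 - (-1)² = 95.
  Sigma^{-1} = (1/det) · [[d, -b], [-b, a]] = [[0.0842, 0.0105],
 [0.0105, 0.1263]].

Step 3 — form the quadratic (x - mu)^T · Sigma^{-1} · (x - mu):
  Sigma^{-1} · (x - mu) = (0.0105, 0.1263).
  (x - mu)^T · [Sigma^{-1} · (x - mu)] = (0)·(0.0105) + (1)·(0.1263) = 0.1263.

Step 4 — take square root: d = √(0.1263) ≈ 0.3554.

d(x, mu) = √(0.1263) ≈ 0.3554


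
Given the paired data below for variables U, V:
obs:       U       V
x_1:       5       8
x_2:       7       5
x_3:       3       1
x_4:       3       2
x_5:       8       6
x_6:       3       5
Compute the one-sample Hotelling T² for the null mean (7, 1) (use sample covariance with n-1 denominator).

Step 1 — sample mean vector:
  mean(U) = (5 + 7 + 3 + 3 + 8 + 3) / 6 = 29/6 = 4.8333
  mean(V) = (8 + 5 + 1 + 2 + 6 + 5) / 6 = 27/6 = 4.5
  x̄ = (4.8333, 4.5),  deviation x̄ - mu_0 = (4.8333, 4.5) - (7, 1) = (-2.1667, 3.5).

Step 2 — sample covariance matrix, S[i,j] = (1/(n-1)) · Σ_k (x_{k,i} - mean_i) · (x_{k,j} - mean_j), divisor n-1 = 5:
  S[U,U] = ((0.1667)·(0.1667) + (2.1667)·(2.1667) + (-1.8333)·(-1.8333) + (-1.8333)·(-1.8333) + (3.1667)·(3.1667) + (-1.8333)·(-1.8333)) / 5 = 24.8333/5 = 4.9667
  S[U,V] = ((0.1667)·(3.5) + (2.1667)·(0.5) + (-1.8333)·(-3.5) + (-1.8333)·(-2.5) + (3.1667)·(1.5) + (-1.8333)·(0.5)) / 5 = 16.5/5 = 3.3
  S[V,V] = ((3.5)·(3.5) + (0.5)·(0.5) + (-3.5)·(-3.5) + (-2.5)·(-2.5) + (1.5)·(1.5) + (0.5)·(0.5)) / 5 = 33.5/5 = 6.7
  S = [[4.9667, 3.3],
 [3.3, 6.7]].

Step 3 — invert S. det(S) = 4.9667·6.7 - (3.3)² = 22.3867.
  S^{-1} = (1/det) · [[d, -b], [-b, a]] = [[0.2993, -0.1474],
 [-0.1474, 0.2219]].

Step 4 — quadratic form (x̄ - mu_0)^T · S^{-1} · (x̄ - mu_0):
  S^{-1} · (x̄ - mu_0) = (-1.1644, 1.0959),
  (x̄ - mu_0)^T · [...] = (-2.1667)·(-1.1644) + (3.5)·(1.0959) = 6.3584.

Step 5 — scale by n: T² = 6 · 6.3584 = 38.1507.

T² ≈ 38.1507


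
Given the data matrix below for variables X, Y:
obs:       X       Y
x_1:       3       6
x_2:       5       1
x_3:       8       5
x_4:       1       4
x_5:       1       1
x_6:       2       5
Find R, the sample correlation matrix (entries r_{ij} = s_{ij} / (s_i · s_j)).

Step 1 — column means:
  mean(X) = (3 + 5 + 8 + 1 + 1 + 2) / 6 = 20/6 = 3.3333
  mean(Y) = (6 + 1 + 5 + 4 + 1 + 5) / 6 = 22/6 = 3.6667

Step 2 — sample variances and covariances s[i,j] = (1/(n-1)) · Σ_k (x_{k,i} - mean_i) · (x_{k,j} - mean_j), with n-1 = 5:
  s[X,X] = ((-0.3333)·(-0.3333) + (1.6667)·(1.6667) + (4.6667)·(4.6667) + (-2.3333)·(-2.3333) + (-2.3333)·(-2.3333) + (-1.3333)·(-1.3333)) / 5 = 37.3333/5 = 7.4667
  s[X,Y] = ((-0.3333)·(2.3333) + (1.6667)·(-2.6667) + (4.6667)·(1.3333) + (-2.3333)·(0.3333) + (-2.3333)·(-2.6667) + (-1.3333)·(1.3333)) / 5 = 4.6667/5 = 0.9333
  s[Y,Y] = ((2.3333)·(2.3333) + (-2.6667)·(-2.6667) + (1.3333)·(1.3333) + (0.3333)·(0.3333) + (-2.6667)·(-2.6667) + (1.3333)·(1.3333)) / 5 = 23.3333/5 = 4.6667
  Sample standard deviations s_i = √(s[i,i]):
  s(X) = √(7.4667) = 2.7325
  s(Y) = √(4.6667) = 2.1602

Step 3 — r_{ij} = s_{ij} / (s_i · s_j):
  r[X,X] = 1 (diagonal).
  r[X,Y] = 0.9333 / (2.7325 · 2.1602) = 0.9333 / 5.9029 = 0.1581
  r[Y,Y] = 1 (diagonal).

R is symmetric with unit diagonal. Assembling:

R = [[1, 0.1581],
 [0.1581, 1]]


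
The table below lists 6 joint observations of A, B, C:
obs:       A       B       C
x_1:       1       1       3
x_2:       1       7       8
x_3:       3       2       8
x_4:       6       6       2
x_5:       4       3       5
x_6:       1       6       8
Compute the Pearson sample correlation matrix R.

Step 1 — column means:
  mean(A) = (1 + 1 + 3 + 6 + 4 + 1) / 6 = 16/6 = 2.6667
  mean(B) = (1 + 7 + 2 + 6 + 3 + 6) / 6 = 25/6 = 4.1667
  mean(C) = (3 + 8 + 8 + 2 + 5 + 8) / 6 = 34/6 = 5.6667

Step 2 — sample variances and covariances s[i,j] = (1/(n-1)) · Σ_k (x_{k,i} - mean_i) · (x_{k,j} - mean_j), with n-1 = 5:
  s[A,A] = ((-1.6667)·(-1.6667) + (-1.6667)·(-1.6667) + (0.3333)·(0.3333) + (3.3333)·(3.3333) + (1.3333)·(1.3333) + (-1.6667)·(-1.6667)) / 5 = 21.3333/5 = 4.2667
  s[A,B] = ((-1.6667)·(-3.1667) + (-1.6667)·(2.8333) + (0.3333)·(-2.1667) + (3.3333)·(1.8333) + (1.3333)·(-1.1667) + (-1.6667)·(1.8333)) / 5 = 1.3333/5 = 0.2667
  s[A,C] = ((-1.6667)·(-2.6667) + (-1.6667)·(2.3333) + (0.3333)·(2.3333) + (3.3333)·(-3.6667) + (1.3333)·(-0.6667) + (-1.6667)·(2.3333)) / 5 = -15.6667/5 = -3.1333
  s[B,B] = ((-3.1667)·(-3.1667) + (2.8333)·(2.8333) + (-2.1667)·(-2.1667) + (1.8333)·(1.8333) + (-1.1667)·(-1.1667) + (1.8333)·(1.8333)) / 5 = 30.8333/5 = 6.1667
  s[B,C] = ((-3.1667)·(-2.6667) + (2.8333)·(2.3333) + (-2.1667)·(2.3333) + (1.8333)·(-3.6667) + (-1.1667)·(-0.6667) + (1.8333)·(2.3333)) / 5 = 8.3333/5 = 1.6667
  s[C,C] = ((-2.6667)·(-2.6667) + (2.3333)·(2.3333) + (2.3333)·(2.3333) + (-3.6667)·(-3.6667) + (-0.6667)·(-0.6667) + (2.3333)·(2.3333)) / 5 = 37.3333/5 = 7.4667
  Sample standard deviations s_i = √(s[i,i]):
  s(A) = √(4.2667) = 2.0656
  s(B) = √(6.1667) = 2.4833
  s(C) = √(7.4667) = 2.7325

Step 3 — r_{ij} = s_{ij} / (s_i · s_j):
  r[A,A] = 1 (diagonal).
  r[A,B] = 0.2667 / (2.0656 · 2.4833) = 0.2667 / 5.1294 = 0.052
  r[A,C] = -3.1333 / (2.0656 · 2.7325) = -3.1333 / 5.6443 = -0.5551
  r[B,B] = 1 (diagonal).
  r[B,C] = 1.6667 / (2.4833 · 2.7325) = 1.6667 / 6.7856 = 0.2456
  r[C,C] = 1 (diagonal).

R is symmetric with unit diagonal. Assembling:

R = [[1, 0.052, -0.5551],
 [0.052, 1, 0.2456],
 [-0.5551, 0.2456, 1]]


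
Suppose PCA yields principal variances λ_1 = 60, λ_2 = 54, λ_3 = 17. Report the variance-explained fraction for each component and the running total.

Step 1 — total variance = trace(Sigma) = Σ λ_i = 60 + 54 + 17 = 131.

Step 2 — fraction explained by component i = λ_i / Σ λ:
  PC1: 60/131 = 0.458
  PC2: 54/131 = 0.4122
  PC3: 17/131 = 0.1298

Step 3 — cumulative fraction after k components = (λ_1 + ... + λ_k) / Σ λ:
  k = 1: 60/131 = 0.458
  k = 2: (60 + 54)/131 = 114/131 = 0.8702
  k = 3: (60 + 54 + 17)/131 = 131/131 = 1

Summary (fraction, with percent):

explained: PC1 0.458 (45.8%), PC2 0.4122 (41.22%), PC3 0.1298 (12.98%);  cumulative: 0.458, 0.8702, 1


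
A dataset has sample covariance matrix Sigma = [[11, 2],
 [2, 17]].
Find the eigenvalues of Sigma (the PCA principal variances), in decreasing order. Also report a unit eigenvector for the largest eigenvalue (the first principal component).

Step 1 — characteristic polynomial of 2×2 Sigma:
  det(Sigma - λI) = λ² - trace · λ + det = 0.
  trace = 11 + 17 = 28, det = 11·17 - (2)² = 183.
Step 2 — discriminant:
  Δ = trace² - 4·det = 784 - 732 = 52.
Step 3 — eigenvalues:
  λ = (trace ± √Δ)/2 = (28 ± 7.2111)/2,
  λ_1 = 17.6056,  λ_2 = 10.3944.

Step 4 — unit eigenvector for λ_1: solve (Sigma - λ_1 I)v = 0. First row:
  (11 - 17.6056)·v_x + (2)·v_y = 0, i.e. (-6.6056)·v_x + (2)·v_y = 0,
  so v ∝ (b, λ_1 - a) = (2, 6.6056) = u.
  ||u|| = √((2)² + (6.6056)²) = √(47.6333) ≈ 6.9017,
  v_1 = u/||u|| ≈ (0.2898, 0.9571) (||v_1|| = 1).

λ_1 = 17.6056,  λ_2 = 10.3944;  v_1 ≈ (0.2898, 0.9571)


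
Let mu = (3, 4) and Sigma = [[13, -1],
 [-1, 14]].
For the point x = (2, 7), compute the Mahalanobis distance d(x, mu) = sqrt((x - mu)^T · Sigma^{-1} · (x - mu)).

Step 1 — centre the observation: (x - mu) = (-1, 3).

Step 2 — invert Sigma. det(Sigma) = 13·14 - (-1)² = 181.
  Sigma^{-1} = (1/det) · [[d, -b], [-b, a]] = [[0.0773, 0.0055],
 [0.0055, 0.0718]].

Step 3 — form the quadratic (x - mu)^T · Sigma^{-1} · (x - mu):
  Sigma^{-1} · (x - mu) = (-0.0608, 0.2099).
  (x - mu)^T · [Sigma^{-1} · (x - mu)] = (-1)·(-0.0608) + (3)·(0.2099) = 0.6906.

Step 4 — take square root: d = √(0.6906) ≈ 0.831.

d(x, mu) = √(0.6906) ≈ 0.831


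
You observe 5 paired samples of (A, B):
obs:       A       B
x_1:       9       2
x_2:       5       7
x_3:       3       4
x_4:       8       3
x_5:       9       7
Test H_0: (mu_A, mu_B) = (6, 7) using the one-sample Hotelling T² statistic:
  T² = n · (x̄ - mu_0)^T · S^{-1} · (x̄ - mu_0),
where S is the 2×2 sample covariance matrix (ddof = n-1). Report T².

Step 1 — sample mean vector:
  mean(A) = (9 + 5 + 3 + 8 + 9) / 5 = 34/5 = 6.8
  mean(B) = (2 + 7 + 4 + 3 + 7) / 5 = 23/5 = 4.6
  x̄ = (6.8, 4.6),  deviation x̄ - mu_0 = (6.8, 4.6) - (6, 7) = (0.8, -2.4).

Step 2 — sample covariance matrix, S[i,j] = (1/(n-1)) · Σ_k (x_{k,i} - mean_i) · (x_{k,j} - mean_j), divisor n-1 = 4:
  S[A,A] = ((2.2)·(2.2) + (-1.8)·(-1.8) + (-3.8)·(-3.8) + (1.2)·(1.2) + (2.2)·(2.2)) / 4 = 28.8/4 = 7.2
  S[A,B] = ((2.2)·(-2.6) + (-1.8)·(2.4) + (-3.8)·(-0.6) + (1.2)·(-1.6) + (2.2)·(2.4)) / 4 = -4.4/4 = -1.1
  S[B,B] = ((-2.6)·(-2.6) + (2.4)·(2.4) + (-0.6)·(-0.6) + (-1.6)·(-1.6) + (2.4)·(2.4)) / 4 = 21.2/4 = 5.3
  S = [[7.2, -1.1],
 [-1.1, 5.3]].

Step 3 — invert S. det(S) = 7.2·5.3 - (-1.1)² = 36.95.
  S^{-1} = (1/det) · [[d, -b], [-b, a]] = [[0.1434, 0.0298],
 [0.0298, 0.1949]].

Step 4 — quadratic form (x̄ - mu_0)^T · S^{-1} · (x̄ - mu_0):
  S^{-1} · (x̄ - mu_0) = (0.0433, -0.4438),
  (x̄ - mu_0)^T · [...] = (0.8)·(0.0433) + (-2.4)·(-0.4438) = 1.0999.

Step 5 — scale by n: T² = 5 · 1.0999 = 5.4993.

T² ≈ 5.4993


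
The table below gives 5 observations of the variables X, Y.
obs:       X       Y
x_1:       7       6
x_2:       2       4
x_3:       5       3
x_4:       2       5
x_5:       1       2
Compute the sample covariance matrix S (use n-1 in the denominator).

Step 1 — column means:
  mean(X) = (7 + 2 + 5 + 2 + 1) / 5 = 17/5 = 3.4
  mean(Y) = (6 + 4 + 3 + 5 + 2) / 5 = 20/5 = 4

Step 2 — sample covariance S[i,j] = (1/(n-1)) · Σ_k (x_{k,i} - mean_i) · (x_{k,j} - mean_j), with n-1 = 4.
  S[X,X] = ((3.6)·(3.6) + (-1.4)·(-1.4) + (1.6)·(1.6) + (-1.4)·(-1.4) + (-2.4)·(-2.4)) / 4 = 25.2/4 = 6.3
  S[X,Y] = ((3.6)·(2) + (-1.4)·(0) + (1.6)·(-1) + (-1.4)·(1) + (-2.4)·(-2)) / 4 = 9/4 = 2.25
  S[Y,Y] = ((2)·(2) + (0)·(0) + (-1)·(-1) + (1)·(1) + (-2)·(-2)) / 4 = 10/4 = 2.5

S is symmetric (S[j,i] = S[i,j]). Assembling:

S = [[6.3, 2.25],
 [2.25, 2.5]]


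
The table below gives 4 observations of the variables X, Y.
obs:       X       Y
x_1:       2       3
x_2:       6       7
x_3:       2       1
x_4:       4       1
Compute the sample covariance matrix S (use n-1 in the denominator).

Step 1 — column means:
  mean(X) = (2 + 6 + 2 + 4) / 4 = 14/4 = 3.5
  mean(Y) = (3 + 7 + 1 + 1) / 4 = 12/4 = 3

Step 2 — sample covariance S[i,j] = (1/(n-1)) · Σ_k (x_{k,i} - mean_i) · (x_{k,j} - mean_j), with n-1 = 3.
  S[X,X] = ((-1.5)·(-1.5) + (2.5)·(2.5) + (-1.5)·(-1.5) + (0.5)·(0.5)) / 3 = 11/3 = 3.6667
  S[X,Y] = ((-1.5)·(0) + (2.5)·(4) + (-1.5)·(-2) + (0.5)·(-2)) / 3 = 12/3 = 4
  S[Y,Y] = ((0)·(0) + (4)·(4) + (-2)·(-2) + (-2)·(-2)) / 3 = 24/3 = 8

S is symmetric (S[j,i] = S[i,j]). Assembling:

S = [[3.6667, 4],
 [4, 8]]


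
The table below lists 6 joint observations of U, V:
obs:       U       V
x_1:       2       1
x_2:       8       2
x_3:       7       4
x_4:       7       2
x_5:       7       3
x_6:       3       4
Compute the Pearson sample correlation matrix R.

Step 1 — column means:
  mean(U) = (2 + 8 + 7 + 7 + 7 + 3) / 6 = 34/6 = 5.6667
  mean(V) = (1 + 2 + 4 + 2 + 3 + 4) / 6 = 16/6 = 2.6667

Step 2 — sample variances and covariances s[i,j] = (1/(n-1)) · Σ_k (x_{k,i} - mean_i) · (x_{k,j} - mean_j), with n-1 = 5:
  s[U,U] = ((-3.6667)·(-3.6667) + (2.3333)·(2.3333) + (1.3333)·(1.3333) + (1.3333)·(1.3333) + (1.3333)·(1.3333) + (-2.6667)·(-2.6667)) / 5 = 31.3333/5 = 6.2667
  s[U,V] = ((-3.6667)·(-1.6667) + (2.3333)·(-0.6667) + (1.3333)·(1.3333) + (1.3333)·(-0.6667) + (1.3333)·(0.3333) + (-2.6667)·(1.3333)) / 5 = 2.3333/5 = 0.4667
  s[V,V] = ((-1.6667)·(-1.6667) + (-0.6667)·(-0.6667) + (1.3333)·(1.3333) + (-0.6667)·(-0.6667) + (0.3333)·(0.3333) + (1.3333)·(1.3333)) / 5 = 7.3333/5 = 1.4667
  Sample standard deviations s_i = √(s[i,i]):
  s(U) = √(6.2667) = 2.5033
  s(V) = √(1.4667) = 1.2111

Step 3 — r_{ij} = s_{ij} / (s_i · s_j):
  r[U,U] = 1 (diagonal).
  r[U,V] = 0.4667 / (2.5033 · 1.2111) = 0.4667 / 3.0317 = 0.1539
  r[V,V] = 1 (diagonal).

R is symmetric with unit diagonal. Assembling:

R = [[1, 0.1539],
 [0.1539, 1]]


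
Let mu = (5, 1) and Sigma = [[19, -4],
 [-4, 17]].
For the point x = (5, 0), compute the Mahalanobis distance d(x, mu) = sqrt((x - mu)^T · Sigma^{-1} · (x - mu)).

Step 1 — centre the observation: (x - mu) = (0, -1).

Step 2 — invert Sigma. det(Sigma) = 19·17 - (-4)² = 307.
  Sigma^{-1} = (1/det) · [[d, -b], [-b, a]] = [[0.0554, 0.013],
 [0.013, 0.0619]].

Step 3 — form the quadratic (x - mu)^T · Sigma^{-1} · (x - mu):
  Sigma^{-1} · (x - mu) = (-0.013, -0.0619).
  (x - mu)^T · [Sigma^{-1} · (x - mu)] = (0)·(-0.013) + (-1)·(-0.0619) = 0.0619.

Step 4 — take square root: d = √(0.0619) ≈ 0.2488.

d(x, mu) = √(0.0619) ≈ 0.2488


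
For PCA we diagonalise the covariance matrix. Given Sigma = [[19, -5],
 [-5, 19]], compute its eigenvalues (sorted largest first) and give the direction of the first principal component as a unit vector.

Step 1 — characteristic polynomial of 2×2 Sigma:
  det(Sigma - λI) = λ² - trace · λ + det = 0.
  trace = 19 + 19 = 38, det = 19·19 - (-5)² = 336.
Step 2 — discriminant:
  Δ = trace² - 4·det = 1444 - 1344 = 100.
Step 3 — eigenvalues:
  λ = (trace ± √Δ)/2 = (38 ± 10)/2,
  λ_1 = 24,  λ_2 = 14.

Step 4 — unit eigenvector for λ_1: solve (Sigma - λ_1 I)v = 0. First row:
  (19 - 24)·v_x + (-5)·v_y = 0, i.e. (-5)·v_x + (-5)·v_y = 0,
  so v ∝ (b, λ_1 - a) = (-5, 5); multiply by -1 so the first entry is positive: u = (5, -5).
  ||u|| = √((5)² + (-5)²) = √(50) ≈ 7.0711,
  v_1 = u/||u|| ≈ (0.7071, -0.7071) (||v_1|| = 1).

λ_1 = 24,  λ_2 = 14;  v_1 ≈ (0.7071, -0.7071)


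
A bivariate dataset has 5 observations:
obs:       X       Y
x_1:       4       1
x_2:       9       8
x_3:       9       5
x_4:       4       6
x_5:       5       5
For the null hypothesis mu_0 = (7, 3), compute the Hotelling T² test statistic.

Step 1 — sample mean vector:
  mean(X) = (4 + 9 + 9 + 4 + 5) / 5 = 31/5 = 6.2
  mean(Y) = (1 + 8 + 5 + 6 + 5) / 5 = 25/5 = 5
  x̄ = (6.2, 5),  deviation x̄ - mu_0 = (6.2, 5) - (7, 3) = (-0.8, 2).

Step 2 — sample covariance matrix, S[i,j] = (1/(n-1)) · Σ_k (x_{k,i} - mean_i) · (x_{k,j} - mean_j), divisor n-1 = 4:
  S[X,X] = ((-2.2)·(-2.2) + (2.8)·(2.8) + (2.8)·(2.8) + (-2.2)·(-2.2) + (-1.2)·(-1.2)) / 4 = 26.8/4 = 6.7
  S[X,Y] = ((-2.2)·(-4) + (2.8)·(3) + (2.8)·(0) + (-2.2)·(1) + (-1.2)·(0)) / 4 = 15/4 = 3.75
  S[Y,Y] = ((-4)·(-4) + (3)·(3) + (0)·(0) + (1)·(1) + (0)·(0)) / 4 = 26/4 = 6.5
  S = [[6.7, 3.75],
 [3.75, 6.5]].

Step 3 — invert S. det(S) = 6.7·6.5 - (3.75)² = 29.4875.
  S^{-1} = (1/det) · [[d, -b], [-b, a]] = [[0.2204, -0.1272],
 [-0.1272, 0.2272]].

Step 4 — quadratic form (x̄ - mu_0)^T · S^{-1} · (x̄ - mu_0):
  S^{-1} · (x̄ - mu_0) = (-0.4307, 0.5562),
  (x̄ - mu_0)^T · [...] = (-0.8)·(-0.4307) + (2)·(0.5562) = 1.4569.

Step 5 — scale by n: T² = 5 · 1.4569 = 7.2844.

T² ≈ 7.2844


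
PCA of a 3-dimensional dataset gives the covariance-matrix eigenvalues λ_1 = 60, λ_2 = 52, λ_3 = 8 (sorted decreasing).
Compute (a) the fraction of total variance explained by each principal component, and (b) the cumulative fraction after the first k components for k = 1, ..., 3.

Step 1 — total variance = trace(Sigma) = Σ λ_i = 60 + 52 + 8 = 120.

Step 2 — fraction explained by component i = λ_i / Σ λ:
  PC1: 60/120 = 0.5
  PC2: 52/120 = 0.4333
  PC3: 8/120 = 0.0667

Step 3 — cumulative fraction after k components = (λ_1 + ... + λ_k) / Σ λ:
  k = 1: 60/120 = 0.5
  k = 2: (60 + 52)/120 = 112/120 = 0.9333
  k = 3: (60 + 52 + 8)/120 = 120/120 = 1

Summary (fraction, with percent):

explained: PC1 0.5 (50%), PC2 0.4333 (43.33%), PC3 0.0667 (6.67%);  cumulative: 0.5, 0.9333, 1


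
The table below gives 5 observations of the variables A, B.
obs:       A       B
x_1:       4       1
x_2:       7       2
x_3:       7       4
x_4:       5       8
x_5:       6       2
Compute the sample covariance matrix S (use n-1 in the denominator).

Step 1 — column means:
  mean(A) = (4 + 7 + 7 + 5 + 6) / 5 = 29/5 = 5.8
  mean(B) = (1 + 2 + 4 + 8 + 2) / 5 = 17/5 = 3.4

Step 2 — sample covariance S[i,j] = (1/(n-1)) · Σ_k (x_{k,i} - mean_i) · (x_{k,j} - mean_j), with n-1 = 4.
  S[A,A] = ((-1.8)·(-1.8) + (1.2)·(1.2) + (1.2)·(1.2) + (-0.8)·(-0.8) + (0.2)·(0.2)) / 4 = 6.8/4 = 1.7
  S[A,B] = ((-1.8)·(-2.4) + (1.2)·(-1.4) + (1.2)·(0.6) + (-0.8)·(4.6) + (0.2)·(-1.4)) / 4 = -0.6/4 = -0.15
  S[B,B] = ((-2.4)·(-2.4) + (-1.4)·(-1.4) + (0.6)·(0.6) + (4.6)·(4.6) + (-1.4)·(-1.4)) / 4 = 31.2/4 = 7.8

S is symmetric (S[j,i] = S[i,j]). Assembling:

S = [[1.7, -0.15],
 [-0.15, 7.8]]


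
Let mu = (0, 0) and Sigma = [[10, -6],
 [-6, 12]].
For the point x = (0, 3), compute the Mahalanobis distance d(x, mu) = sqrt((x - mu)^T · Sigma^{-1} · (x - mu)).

Step 1 — centre the observation: (x - mu) = (0, 3).

Step 2 — invert Sigma. det(Sigma) = 10·12 - (-6)² = 84.
  Sigma^{-1} = (1/det) · [[d, -b], [-b, a]] = [[0.1429, 0.0714],
 [0.0714, 0.119]].

Step 3 — form the quadratic (x - mu)^T · Sigma^{-1} · (x - mu):
  Sigma^{-1} · (x - mu) = (0.2143, 0.3571).
  (x - mu)^T · [Sigma^{-1} · (x - mu)] = (0)·(0.2143) + (3)·(0.3571) = 1.0714.

Step 4 — take square root: d = √(1.0714) ≈ 1.0351.

d(x, mu) = √(1.0714) ≈ 1.0351


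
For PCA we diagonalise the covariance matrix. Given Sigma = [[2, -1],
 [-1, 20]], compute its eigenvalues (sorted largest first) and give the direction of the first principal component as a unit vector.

Step 1 — characteristic polynomial of 2×2 Sigma:
  det(Sigma - λI) = λ² - trace · λ + det = 0.
  trace = 2 + 20 = 22, det = 2·20 - (-1)² = 39.
Step 2 — discriminant:
  Δ = trace² - 4·det = 484 - 156 = 328.
Step 3 — eigenvalues:
  λ = (trace ± √Δ)/2 = (22 ± 18.1108)/2,
  λ_1 = 20.0554,  λ_2 = 1.9446.

Step 4 — unit eigenvector for λ_1: solve (Sigma - λ_1 I)v = 0. First row:
  (2 - 20.0554)·v_x + (-1)·v_y = 0, i.e. (-18.0554)·v_x + (-1)·v_y = 0,
  so v ∝ (b, λ_1 - a) = (-1, 18.0554); multiply by -1 so the first entry is positive: u = (1, -18.0554).
  ||u|| = √((1)² + (-18.0554)²) = √(326.9969) ≈ 18.0831,
  v_1 = u/||u|| ≈ (0.0553, -0.9985) (||v_1|| = 1).

λ_1 = 20.0554,  λ_2 = 1.9446;  v_1 ≈ (0.0553, -0.9985)


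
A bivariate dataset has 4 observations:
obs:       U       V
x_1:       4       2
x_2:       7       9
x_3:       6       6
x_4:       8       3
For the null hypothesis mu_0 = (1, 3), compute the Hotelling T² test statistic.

Step 1 — sample mean vector:
  mean(U) = (4 + 7 + 6 + 8) / 4 = 25/4 = 6.25
  mean(V) = (2 + 9 + 6 + 3) / 4 = 20/4 = 5
  x̄ = (6.25, 5),  deviation x̄ - mu_0 = (6.25, 5) - (1, 3) = (5.25, 2).

Step 2 — sample covariance matrix, S[i,j] = (1/(n-1)) · Σ_k (x_{k,i} - mean_i) · (x_{k,j} - mean_j), divisor n-1 = 3:
  S[U,U] = ((-2.25)·(-2.25) + (0.75)·(0.75) + (-0.25)·(-0.25) + (1.75)·(1.75)) / 3 = 8.75/3 = 2.9167
  S[U,V] = ((-2.25)·(-3) + (0.75)·(4) + (-0.25)·(1) + (1.75)·(-2)) / 3 = 6/3 = 2
  S[V,V] = ((-3)·(-3) + (4)·(4) + (1)·(1) + (-2)·(-2)) / 3 = 30/3 = 10
  S = [[2.9167, 2],
 [2, 10]].

Step 3 — invert S. det(S) = 2.9167·10 - (2)² = 25.1667.
  S^{-1} = (1/det) · [[d, -b], [-b, a]] = [[0.3974, -0.0795],
 [-0.0795, 0.1159]].

Step 4 — quadratic form (x̄ - mu_0)^T · S^{-1} · (x̄ - mu_0):
  S^{-1} · (x̄ - mu_0) = (1.9272, -0.1854),
  (x̄ - mu_0)^T · [...] = (5.25)·(1.9272) + (2)·(-0.1854) = 9.7467.

Step 5 — scale by n: T² = 4 · 9.7467 = 38.9868.

T² ≈ 38.9868


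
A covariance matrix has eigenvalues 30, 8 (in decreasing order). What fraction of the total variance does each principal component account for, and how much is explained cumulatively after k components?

Step 1 — total variance = trace(Sigma) = Σ λ_i = 30 + 8 = 38.

Step 2 — fraction explained by component i = λ_i / Σ λ:
  PC1: 30/38 = 0.7895
  PC2: 8/38 = 0.2105

Step 3 — cumulative fraction after k components = (λ_1 + ... + λ_k) / Σ λ:
  k = 1: 30/38 = 0.7895
  k = 2: (30 + 8)/38 = 38/38 = 1

Summary (fraction, with percent):

explained: PC1 0.7895 (78.95%), PC2 0.2105 (21.05%);  cumulative: 0.7895, 1


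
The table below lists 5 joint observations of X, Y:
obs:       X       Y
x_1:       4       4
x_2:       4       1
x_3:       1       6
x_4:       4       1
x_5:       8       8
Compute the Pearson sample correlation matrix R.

Step 1 — column means:
  mean(X) = (4 + 4 + 1 + 4 + 8) / 5 = 21/5 = 4.2
  mean(Y) = (4 + 1 + 6 + 1 + 8) / 5 = 20/5 = 4

Step 2 — sample variances and covariances s[i,j] = (1/(n-1)) · Σ_k (x_{k,i} - mean_i) · (x_{k,j} - mean_j), with n-1 = 4:
  s[X,X] = ((-0.2)·(-0.2) + (-0.2)·(-0.2) + (-3.2)·(-3.2) + (-0.2)·(-0.2) + (3.8)·(3.8)) / 4 = 24.8/4 = 6.2
  s[X,Y] = ((-0.2)·(0) + (-0.2)·(-3) + (-3.2)·(2) + (-0.2)·(-3) + (3.8)·(4)) / 4 = 10/4 = 2.5
  s[Y,Y] = ((0)·(0) + (-3)·(-3) + (2)·(2) + (-3)·(-3) + (4)·(4)) / 4 = 38/4 = 9.5
  Sample standard deviations s_i = √(s[i,i]):
  s(X) = √(6.2) = 2.49
  s(Y) = √(9.5) = 3.0822

Step 3 — r_{ij} = s_{ij} / (s_i · s_j):
  r[X,X] = 1 (diagonal).
  r[X,Y] = 2.5 / (2.49 · 3.0822) = 2.5 / 7.6746 = 0.3257
  r[Y,Y] = 1 (diagonal).

R is symmetric with unit diagonal. Assembling:

R = [[1, 0.3257],
 [0.3257, 1]]


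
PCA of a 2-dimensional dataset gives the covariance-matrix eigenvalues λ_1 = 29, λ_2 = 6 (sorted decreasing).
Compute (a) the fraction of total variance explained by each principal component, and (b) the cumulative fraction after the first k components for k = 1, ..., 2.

Step 1 — total variance = trace(Sigma) = Σ λ_i = 29 + 6 = 35.

Step 2 — fraction explained by component i = λ_i / Σ λ:
  PC1: 29/35 = 0.8286
  PC2: 6/35 = 0.1714

Step 3 — cumulative fraction after k components = (λ_1 + ... + λ_k) / Σ λ:
  k = 1: 29/35 = 0.8286
  k = 2: (29 + 6)/35 = 35/35 = 1

Summary (fraction, with percent):

explained: PC1 0.8286 (82.86%), PC2 0.1714 (17.14%);  cumulative: 0.8286, 1


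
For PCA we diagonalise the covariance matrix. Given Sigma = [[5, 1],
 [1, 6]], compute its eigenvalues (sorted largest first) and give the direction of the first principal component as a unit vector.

Step 1 — characteristic polynomial of 2×2 Sigma:
  det(Sigma - λI) = λ² - trace · λ + det = 0.
  trace = 5 + 6 = 11, det = 5·6 - (1)² = 29.
Step 2 — discriminant:
  Δ = trace² - 4·det = 121 - 116 = 5.
Step 3 — eigenvalues:
  λ = (trace ± √Δ)/2 = (11 ± 2.2361)/2,
  λ_1 = 6.618,  λ_2 = 4.382.

Step 4 — unit eigenvector for λ_1: solve (Sigma - λ_1 I)v = 0. First row:
  (5 - 6.618)·v_x + (1)·v_y = 0, i.e. (-1.618)·v_x + (1)·v_y = 0,
  so v ∝ (b, λ_1 - a) = (1, 1.618) = u.
  ||u|| = √((1)² + (1.618)²) = √(3.618) ≈ 1.9021,
  v_1 = u/||u|| ≈ (0.5257, 0.8507) (||v_1|| = 1).

λ_1 = 6.618,  λ_2 = 4.382;  v_1 ≈ (0.5257, 0.8507)


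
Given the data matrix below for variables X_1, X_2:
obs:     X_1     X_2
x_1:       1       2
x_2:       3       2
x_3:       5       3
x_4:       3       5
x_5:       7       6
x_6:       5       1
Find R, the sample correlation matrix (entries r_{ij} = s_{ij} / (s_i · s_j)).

Step 1 — column means:
  mean(X_1) = (1 + 3 + 5 + 3 + 7 + 5) / 6 = 24/6 = 4
  mean(X_2) = (2 + 2 + 3 + 5 + 6 + 1) / 6 = 19/6 = 3.1667

Step 2 — sample variances and covariances s[i,j] = (1/(n-1)) · Σ_k (x_{k,i} - mean_i) · (x_{k,j} - mean_j), with n-1 = 5:
  s[X_1,X_1] = ((-3)·(-3) + (-1)·(-1) + (1)·(1) + (-1)·(-1) + (3)·(3) + (1)·(1)) / 5 = 22/5 = 4.4
  s[X_1,X_2] = ((-3)·(-1.1667) + (-1)·(-1.1667) + (1)·(-0.1667) + (-1)·(1.8333) + (3)·(2.8333) + (1)·(-2.1667)) / 5 = 9/5 = 1.8
  s[X_2,X_2] = ((-1.1667)·(-1.1667) + (-1.1667)·(-1.1667) + (-0.1667)·(-0.1667) + (1.8333)·(1.8333) + (2.8333)·(2.8333) + (-2.1667)·(-2.1667)) / 5 = 18.8333/5 = 3.7667
  Sample standard deviations s_i = √(s[i,i]):
  s(X_1) = √(4.4) = 2.0976
  s(X_2) = √(3.7667) = 1.9408

Step 3 — r_{ij} = s_{ij} / (s_i · s_j):
  r[X_1,X_1] = 1 (diagonal).
  r[X_1,X_2] = 1.8 / (2.0976 · 1.9408) = 1.8 / 4.071 = 0.4421
  r[X_2,X_2] = 1 (diagonal).

R is symmetric with unit diagonal. Assembling:

R = [[1, 0.4421],
 [0.4421, 1]]


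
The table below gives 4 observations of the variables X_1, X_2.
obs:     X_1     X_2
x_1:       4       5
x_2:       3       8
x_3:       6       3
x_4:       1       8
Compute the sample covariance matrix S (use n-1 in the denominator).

Step 1 — column means:
  mean(X_1) = (4 + 3 + 6 + 1) / 4 = 14/4 = 3.5
  mean(X_2) = (5 + 8 + 3 + 8) / 4 = 24/4 = 6

Step 2 — sample covariance S[i,j] = (1/(n-1)) · Σ_k (x_{k,i} - mean_i) · (x_{k,j} - mean_j), with n-1 = 3.
  S[X_1,X_1] = ((0.5)·(0.5) + (-0.5)·(-0.5) + (2.5)·(2.5) + (-2.5)·(-2.5)) / 3 = 13/3 = 4.3333
  S[X_1,X_2] = ((0.5)·(-1) + (-0.5)·(2) + (2.5)·(-3) + (-2.5)·(2)) / 3 = -14/3 = -4.6667
  S[X_2,X_2] = ((-1)·(-1) + (2)·(2) + (-3)·(-3) + (2)·(2)) / 3 = 18/3 = 6

S is symmetric (S[j,i] = S[i,j]). Assembling:

S = [[4.3333, -4.6667],
 [-4.6667, 6]]


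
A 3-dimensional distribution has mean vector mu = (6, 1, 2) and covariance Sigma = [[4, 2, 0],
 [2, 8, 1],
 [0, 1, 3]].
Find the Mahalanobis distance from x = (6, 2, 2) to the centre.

Step 1 — centre the observation: (x - mu) = (0, 1, 0).

Step 2 — invert Sigma (cofactor / det for 3×3, or solve directly):
  Sigma^{-1} = [[0.2875, -0.075, 0.025],
 [-0.075, 0.15, -0.05],
 [0.025, -0.05, 0.35]].

Step 3 — form the quadratic (x - mu)^T · Sigma^{-1} · (x - mu):
  Sigma^{-1} · (x - mu) = (-0.075, 0.15, -0.05).
  (x - mu)^T · [Sigma^{-1} · (x - mu)] = (0)·(-0.075) + (1)·(0.15) + (0)·(-0.05) = 0.15.

Step 4 — take square root: d = √(0.15) ≈ 0.3873.

d(x, mu) = √(0.15) ≈ 0.3873


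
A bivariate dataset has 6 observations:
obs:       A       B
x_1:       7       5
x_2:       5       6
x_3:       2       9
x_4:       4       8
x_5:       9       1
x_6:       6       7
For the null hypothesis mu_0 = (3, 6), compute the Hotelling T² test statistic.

Step 1 — sample mean vector:
  mean(A) = (7 + 5 + 2 + 4 + 9 + 6) / 6 = 33/6 = 5.5
  mean(B) = (5 + 6 + 9 + 8 + 1 + 7) / 6 = 36/6 = 6
  x̄ = (5.5, 6),  deviation x̄ - mu_0 = (5.5, 6) - (3, 6) = (2.5, 0).

Step 2 — sample covariance matrix, S[i,j] = (1/(n-1)) · Σ_k (x_{k,i} - mean_i) · (x_{k,j} - mean_j), divisor n-1 = 5:
  S[A,A] = ((1.5)·(1.5) + (-0.5)·(-0.5) + (-3.5)·(-3.5) + (-1.5)·(-1.5) + (3.5)·(3.5) + (0.5)·(0.5)) / 5 = 29.5/5 = 5.9
  S[A,B] = ((1.5)·(-1) + (-0.5)·(0) + (-3.5)·(3) + (-1.5)·(2) + (3.5)·(-5) + (0.5)·(1)) / 5 = -32/5 = -6.4
  S[B,B] = ((-1)·(-1) + (0)·(0) + (3)·(3) + (2)·(2) + (-5)·(-5) + (1)·(1)) / 5 = 40/5 = 8
  S = [[5.9, -6.4],
 [-6.4, 8]].

Step 3 — invert S. det(S) = 5.9·8 - (-6.4)² = 6.24.
  S^{-1} = (1/det) · [[d, -b], [-b, a]] = [[1.2821, 1.0256],
 [1.0256, 0.9455]].

Step 4 — quadratic form (x̄ - mu_0)^T · S^{-1} · (x̄ - mu_0):
  S^{-1} · (x̄ - mu_0) = (3.2051, 2.5641),
  (x̄ - mu_0)^T · [...] = (2.5)·(3.2051) + (0)·(2.5641) = 8.0128.

Step 5 — scale by n: T² = 6 · 8.0128 = 48.0769.

T² ≈ 48.0769


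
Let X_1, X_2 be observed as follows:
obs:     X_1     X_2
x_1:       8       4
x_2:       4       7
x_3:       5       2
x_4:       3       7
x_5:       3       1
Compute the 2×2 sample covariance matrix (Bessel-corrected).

Step 1 — column means:
  mean(X_1) = (8 + 4 + 5 + 3 + 3) / 5 = 23/5 = 4.6
  mean(X_2) = (4 + 7 + 2 + 7 + 1) / 5 = 21/5 = 4.2

Step 2 — sample covariance S[i,j] = (1/(n-1)) · Σ_k (x_{k,i} - mean_i) · (x_{k,j} - mean_j), with n-1 = 4.
  S[X_1,X_1] = ((3.4)·(3.4) + (-0.6)·(-0.6) + (0.4)·(0.4) + (-1.6)·(-1.6) + (-1.6)·(-1.6)) / 4 = 17.2/4 = 4.3
  S[X_1,X_2] = ((3.4)·(-0.2) + (-0.6)·(2.8) + (0.4)·(-2.2) + (-1.6)·(2.8) + (-1.6)·(-3.2)) / 4 = -2.6/4 = -0.65
  S[X_2,X_2] = ((-0.2)·(-0.2) + (2.8)·(2.8) + (-2.2)·(-2.2) + (2.8)·(2.8) + (-3.2)·(-3.2)) / 4 = 30.8/4 = 7.7

S is symmetric (S[j,i] = S[i,j]). Assembling:

S = [[4.3, -0.65],
 [-0.65, 7.7]]


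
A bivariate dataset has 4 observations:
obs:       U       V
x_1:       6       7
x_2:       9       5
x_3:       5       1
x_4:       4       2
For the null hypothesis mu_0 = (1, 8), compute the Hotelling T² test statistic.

Step 1 — sample mean vector:
  mean(U) = (6 + 9 + 5 + 4) / 4 = 24/4 = 6
  mean(V) = (7 + 5 + 1 + 2) / 4 = 15/4 = 3.75
  x̄ = (6, 3.75),  deviation x̄ - mu_0 = (6, 3.75) - (1, 8) = (5, -4.25).

Step 2 — sample covariance matrix, S[i,j] = (1/(n-1)) · Σ_k (x_{k,i} - mean_i) · (x_{k,j} - mean_j), divisor n-1 = 3:
  S[U,U] = ((0)·(0) + (3)·(3) + (-1)·(-1) + (-2)·(-2)) / 3 = 14/3 = 4.6667
  S[U,V] = ((0)·(3.25) + (3)·(1.25) + (-1)·(-2.75) + (-2)·(-1.75)) / 3 = 10/3 = 3.3333
  S[V,V] = ((3.25)·(3.25) + (1.25)·(1.25) + (-2.75)·(-2.75) + (-1.75)·(-1.75)) / 3 = 22.75/3 = 7.5833
  S = [[4.6667, 3.3333],
 [3.3333, 7.5833]].

Step 3 — invert S. det(S) = 4.6667·7.5833 - (3.3333)² = 24.2778.
  S^{-1} = (1/det) · [[d, -b], [-b, a]] = [[0.3124, -0.1373],
 [-0.1373, 0.1922]].

Step 4 — quadratic form (x̄ - mu_0)^T · S^{-1} · (x̄ - mu_0):
  S^{-1} · (x̄ - mu_0) = (2.1453, -1.5034),
  (x̄ - mu_0)^T · [...] = (5)·(2.1453) + (-4.25)·(-1.5034) = 17.1161.

Step 5 — scale by n: T² = 4 · 17.1161 = 68.4645.

T² ≈ 68.4645


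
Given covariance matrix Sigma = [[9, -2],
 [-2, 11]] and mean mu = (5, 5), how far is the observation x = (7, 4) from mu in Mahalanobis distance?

Step 1 — centre the observation: (x - mu) = (2, -1).

Step 2 — invert Sigma. det(Sigma) = 9·11 - (-2)² = 95.
  Sigma^{-1} = (1/det) · [[d, -b], [-b, a]] = [[0.1158, 0.0211],
 [0.0211, 0.0947]].

Step 3 — form the quadratic (x - mu)^T · Sigma^{-1} · (x - mu):
  Sigma^{-1} · (x - mu) = (0.2105, -0.0526).
  (x - mu)^T · [Sigma^{-1} · (x - mu)] = (2)·(0.2105) + (-1)·(-0.0526) = 0.4737.

Step 4 — take square root: d = √(0.4737) ≈ 0.6882.

d(x, mu) = √(0.4737) ≈ 0.6882


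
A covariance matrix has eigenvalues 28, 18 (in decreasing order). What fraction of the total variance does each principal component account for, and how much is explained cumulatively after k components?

Step 1 — total variance = trace(Sigma) = Σ λ_i = 28 + 18 = 46.

Step 2 — fraction explained by component i = λ_i / Σ λ:
  PC1: 28/46 = 0.6087
  PC2: 18/46 = 0.3913

Step 3 — cumulative fraction after k components = (λ_1 + ... + λ_k) / Σ λ:
  k = 1: 28/46 = 0.6087
  k = 2: (28 + 18)/46 = 46/46 = 1

Summary (fraction, with percent):

explained: PC1 0.6087 (60.87%), PC2 0.3913 (39.13%);  cumulative: 0.6087, 1


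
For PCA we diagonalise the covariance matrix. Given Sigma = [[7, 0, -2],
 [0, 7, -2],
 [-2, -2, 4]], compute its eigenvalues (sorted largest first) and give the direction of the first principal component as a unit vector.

Step 1 — characteristic polynomial p(λ) = det(λI - Sigma) = λ³ - tr·λ² + c_1·λ - det, where tr = trace, c_1 = sum of the principal 2×2 minors, det = det(Sigma):
  tr = 7 + 7 + 4 = 18,
  c_1 = (7·7 - (0)²) + (7·4 - (-2)²) + (7·4 - (-2)²) = 49 + 24 + 24 = 97,
  det = 7·(7·4 - (-2)²) - (0)·((0)·4 - (-2)·(-2)) + (-2)·((0)·(-2) - 7·(-2)) = 7·(24) - (0)·(-4) + (-2)·(14) = 140.
  So p(λ) = λ³ - 18λ² + 97λ - 140.
Step 2 — look for an integer root (rational root theorem: any rational root is an integer divisor of 140). Testing λ = 7:
  p(7) = 343 - 882 + 679 - 140 = 0  ✓
  Dividing out (λ - 7): p(λ) = (λ - 7)(λ² - 11λ + 20).
Step 3 — remaining eigenvalues from the quadratic λ² - 11λ + 20 = 0:
  Δ = 11² - 4·20 = 121 - 80 = 41,  λ = (11 ± √41)/2 = (11 ± 6.4031)/2 ≈ 8.7016 or 2.2984.
  Sorted: λ_1 = 8.7016,  λ_2 = 7,  λ_3 = 2.2984  (check: sum = 18 = tr ✓).

Step 4 — unit eigenvector for λ_1 ≈ 8.7016: v spans the null space of (Sigma - λ_1 I), whose rows are
  r_1 = (-1.7016, 0, -2),  r_2 = (0, -1.7016, -2),  r_3 = (-2, -2, -4.7016).
  v is orthogonal to every row, so take v ∝ r_1 × r_2 = ((0)·(-2) - (-2)·(-1.7016), (-2)·(0) - (-1.7016)·(-2), (-1.7016)·(-1.7016) - (0)·(0)) ≈ (-3.4031, -3.4031, 2.8953).
  Rescale (multiply by -1 so the first nonzero entry is positive): u = (3.4031, 3.4031, -2.8953).
  ||u|| = √((3.4031)² + (3.4031)² + (-2.8953)²) = √(31.5454) ≈ 5.6165,  v_1 = u/||u|| ≈ (0.6059, 0.6059, -0.5155) (||v_1|| = 1).

λ_1 = 8.7016,  λ_2 = 7,  λ_3 = 2.2984;  v_1 ≈ (0.6059, 0.6059, -0.5155)


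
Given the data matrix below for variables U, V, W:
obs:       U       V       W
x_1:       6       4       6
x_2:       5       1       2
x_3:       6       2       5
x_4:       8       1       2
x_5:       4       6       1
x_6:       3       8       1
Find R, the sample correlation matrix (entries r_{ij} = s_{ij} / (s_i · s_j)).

Step 1 — column means:
  mean(U) = (6 + 5 + 6 + 8 + 4 + 3) / 6 = 32/6 = 5.3333
  mean(V) = (4 + 1 + 2 + 1 + 6 + 8) / 6 = 22/6 = 3.6667
  mean(W) = (6 + 2 + 5 + 2 + 1 + 1) / 6 = 17/6 = 2.8333

Step 2 — sample variances and covariances s[i,j] = (1/(n-1)) · Σ_k (x_{k,i} - mean_i) · (x_{k,j} - mean_j), with n-1 = 5:
  s[U,U] = ((0.6667)·(0.6667) + (-0.3333)·(-0.3333) + (0.6667)·(0.6667) + (2.6667)·(2.6667) + (-1.3333)·(-1.3333) + (-2.3333)·(-2.3333)) / 5 = 15.3333/5 = 3.0667
  s[U,V] = ((0.6667)·(0.3333) + (-0.3333)·(-2.6667) + (0.6667)·(-1.6667) + (2.6667)·(-2.6667) + (-1.3333)·(2.3333) + (-2.3333)·(4.3333)) / 5 = -20.3333/5 = -4.0667
  s[U,W] = ((0.6667)·(3.1667) + (-0.3333)·(-0.8333) + (0.6667)·(2.1667) + (2.6667)·(-0.8333) + (-1.3333)·(-1.8333) + (-2.3333)·(-1.8333)) / 5 = 8.3333/5 = 1.6667
  s[V,V] = ((0.3333)·(0.3333) + (-2.6667)·(-2.6667) + (-1.6667)·(-1.6667) + (-2.6667)·(-2.6667) + (2.3333)·(2.3333) + (4.3333)·(4.3333)) / 5 = 41.3333/5 = 8.2667
  s[V,W] = ((0.3333)·(3.1667) + (-2.6667)·(-0.8333) + (-1.6667)·(2.1667) + (-2.6667)·(-0.8333) + (2.3333)·(-1.8333) + (4.3333)·(-1.8333)) / 5 = -10.3333/5 = -2.0667
  s[W,W] = ((3.1667)·(3.1667) + (-0.8333)·(-0.8333) + (2.1667)·(2.1667) + (-0.8333)·(-0.8333) + (-1.8333)·(-1.8333) + (-1.8333)·(-1.8333)) / 5 = 22.8333/5 = 4.5667
  Sample standard deviations s_i = √(s[i,i]):
  s(U) = √(3.0667) = 1.7512
  s(V) = √(8.2667) = 2.8752
  s(W) = √(4.5667) = 2.137

Step 3 — r_{ij} = s_{ij} / (s_i · s_j):
  r[U,U] = 1 (diagonal).
  r[U,V] = -4.0667 / (1.7512 · 2.8752) = -4.0667 / 5.035 = -0.8077
  r[U,W] = 1.6667 / (1.7512 · 2.137) = 1.6667 / 3.7423 = 0.4454
  r[V,V] = 1 (diagonal).
  r[V,W] = -2.0667 / (2.8752 · 2.137) = -2.0667 / 6.1442 = -0.3364
  r[W,W] = 1 (diagonal).

R is symmetric with unit diagonal. Assembling:

R = [[1, -0.8077, 0.4454],
 [-0.8077, 1, -0.3364],
 [0.4454, -0.3364, 1]]


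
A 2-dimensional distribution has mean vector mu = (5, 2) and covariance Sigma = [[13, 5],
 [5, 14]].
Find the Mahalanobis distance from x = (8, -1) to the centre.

Step 1 — centre the observation: (x - mu) = (3, -3).

Step 2 — invert Sigma. det(Sigma) = 13·14 - (5)² = 157.
  Sigma^{-1} = (1/det) · [[d, -b], [-b, a]] = [[0.0892, -0.0318],
 [-0.0318, 0.0828]].

Step 3 — form the quadratic (x - mu)^T · Sigma^{-1} · (x - mu):
  Sigma^{-1} · (x - mu) = (0.3631, -0.3439).
  (x - mu)^T · [Sigma^{-1} · (x - mu)] = (3)·(0.3631) + (-3)·(-0.3439) = 2.121.

Step 4 — take square root: d = √(2.121) ≈ 1.4564.

d(x, mu) = √(2.121) ≈ 1.4564


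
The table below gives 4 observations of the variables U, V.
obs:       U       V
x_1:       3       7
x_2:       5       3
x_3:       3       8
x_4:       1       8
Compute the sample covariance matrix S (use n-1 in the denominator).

Step 1 — column means:
  mean(U) = (3 + 5 + 3 + 1) / 4 = 12/4 = 3
  mean(V) = (7 + 3 + 8 + 8) / 4 = 26/4 = 6.5

Step 2 — sample covariance S[i,j] = (1/(n-1)) · Σ_k (x_{k,i} - mean_i) · (x_{k,j} - mean_j), with n-1 = 3.
  S[U,U] = ((0)·(0) + (2)·(2) + (0)·(0) + (-2)·(-2)) / 3 = 8/3 = 2.6667
  S[U,V] = ((0)·(0.5) + (2)·(-3.5) + (0)·(1.5) + (-2)·(1.5)) / 3 = -10/3 = -3.3333
  S[V,V] = ((0.5)·(0.5) + (-3.5)·(-3.5) + (1.5)·(1.5) + (1.5)·(1.5)) / 3 = 17/3 = 5.6667

S is symmetric (S[j,i] = S[i,j]). Assembling:

S = [[2.6667, -3.3333],
 [-3.3333, 5.6667]]


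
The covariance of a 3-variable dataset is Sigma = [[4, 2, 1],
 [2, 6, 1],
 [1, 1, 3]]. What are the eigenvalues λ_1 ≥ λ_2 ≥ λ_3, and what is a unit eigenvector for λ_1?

Step 1 — characteristic polynomial p(λ) = det(λI - Sigma) = λ³ - tr·λ² + c_1·λ - det, where tr = trace, c_1 = sum of the principal 2×2 minors, det = det(Sigma):
  tr = 4 + 6 + 3 = 13,
  c_1 = (4·6 - (2)²) + (4·3 - (1)²) + (6·3 - (1)²) = 20 + 11 + 17 = 48,
  det = 4·(6·3 - (1)²) - (2)·((2)·3 - (1)·(1)) + (1)·((2)·(1) - 6·(1)) = 4·(17) - (2)·(5) + (1)·(-4) = 54.
  So p(λ) = λ³ - 13λ² + 48λ - 54.
Step 2 — look for an integer root (rational root theorem: any rational root is an integer divisor of 54). Testing λ = 3:
  p(3) = 27 - 117 + 144 - 54 = 0  ✓
  Dividing out (λ - 3): p(λ) = (λ - 3)(λ² - 10λ + 18).
Step 3 — remaining eigenvalues from the quadratic λ² - 10λ + 18 = 0:
  Δ = 10² - 4·18 = 100 - 72 = 28,  λ = (10 ± √28)/2 = (10 ± 5.2915)/2 ≈ 7.6458 or 2.3542.
  Sorted: λ_1 = 7.6458,  λ_2 = 3,  λ_3 = 2.3542  (check: sum = 13 = tr ✓).

Step 4 — unit eigenvector for λ_1 ≈ 7.6458: v spans the null space of (Sigma - λ_1 I), whose rows are
  r_1 = (-3.6458, 2, 1),  r_2 = (2, -1.6458, 1),  r_3 = (1, 1, -4.6458).
  v is orthogonal to every row, so take v ∝ r_1 × r_2 = ((2)·(1) - (1)·(-1.6458), (1)·(2) - (-3.6458)·(1), (-3.6458)·(-1.6458) - (2)·(2)) ≈ (3.6458, 5.6458, 2).
  Let u = (3.6458, 5.6458, 2).
  ||u|| = √((3.6458)² + (5.6458)² + (2)²) = √(49.166) ≈ 7.0118,  v_1 = u/||u|| ≈ (0.5199, 0.8052, 0.2852) (||v_1|| = 1).

λ_1 = 7.6458,  λ_2 = 3,  λ_3 = 2.3542;  v_1 ≈ (0.5199, 0.8052, 0.2852)
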